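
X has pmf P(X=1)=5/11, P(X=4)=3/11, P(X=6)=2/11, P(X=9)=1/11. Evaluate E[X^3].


E[X^3] = sum(x^3 * P(x))
= 1*5/11 + 64*3/11 + 216*2/11 + 729*1/11
= 1358/11

1358/11


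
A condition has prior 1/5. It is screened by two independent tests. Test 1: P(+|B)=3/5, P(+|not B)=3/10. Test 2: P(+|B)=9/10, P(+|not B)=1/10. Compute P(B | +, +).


After test 1: P(+) = 3/5*1/5 + 3/10*4/5 = 9/25
P(B|+) = (3/25)/(9/25) = 1/3
After test 2 (use post1 as new prior): P(+) = 9/10*1/3 + 1/10*2/3 = 11/30
P(B|+,+) = (3/10)/(11/30) = 9/11

9/11


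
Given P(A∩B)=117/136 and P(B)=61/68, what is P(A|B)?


P(A|B) = P(A∩B)/P(B) = (117/136)/(122/136) = 117/122

117/122


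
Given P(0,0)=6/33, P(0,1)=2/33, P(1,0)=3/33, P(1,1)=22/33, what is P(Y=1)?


P(Y=1) = P(0,1)+P(1,1) = 2/33 + 22/33 = 24/33 = 8/11

8/11


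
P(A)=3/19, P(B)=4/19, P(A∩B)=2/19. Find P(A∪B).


P(A∪B) = P(A) + P(B) - P(A∩B)
= 3/19 + 4/19 - 2/19 = 5/19

5/19


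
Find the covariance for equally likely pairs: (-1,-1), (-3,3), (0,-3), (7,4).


E[X]=3/4, E[Y]=3/4, E[XY]=5
Cov(X,Y) = E[XY] - E[X]E[Y] = 5 - 3/4*3/4 = 71/16

71/16


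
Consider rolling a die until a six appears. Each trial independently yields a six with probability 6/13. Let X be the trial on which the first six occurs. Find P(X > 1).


P(X > 1) = P(first 1 trials all fail) = (1-p)^1 = (7/13)^1 = 7/13

7/13


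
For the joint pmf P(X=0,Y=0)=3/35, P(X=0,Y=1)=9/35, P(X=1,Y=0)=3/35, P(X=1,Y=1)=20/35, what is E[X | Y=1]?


P(Y=1) = 29/35
E[X|Y=1] = (0*9 + 1*20)/29 = 20/29

20/29


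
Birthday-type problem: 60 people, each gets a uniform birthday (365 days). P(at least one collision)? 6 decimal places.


P(all different) = prod((365-i)/365 for i=0..59) = 0.005877
P(at least one match) = 1 - 0.005877 = 0.994123

0.994123


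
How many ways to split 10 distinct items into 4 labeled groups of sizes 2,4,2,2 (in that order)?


10! = 3628800
Denominator: 2!=2 * 4!=24 * 2!=2 * 2!=2
Coefficient = 3628800 / 192 = 18900

18900


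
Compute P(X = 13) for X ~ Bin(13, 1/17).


P(X=13) = C(13,13) * p^13 * (1-p)^0
= 1 * 1/9904578032905937 * 1
= 1/9904578032905937

1/9904578032905937


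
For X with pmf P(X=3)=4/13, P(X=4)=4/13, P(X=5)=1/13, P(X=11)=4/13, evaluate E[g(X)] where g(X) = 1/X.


E[1/X] = sum(g(x)*P(x))
= 1/3*4/13 + 1/4*4/13 + 1/5*1/13 + 1/11*4/13
= 478/2145

478/2145


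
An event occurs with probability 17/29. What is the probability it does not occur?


P(A') = 1 - P(A) = 1 - 17/29 = 12/29

12/29


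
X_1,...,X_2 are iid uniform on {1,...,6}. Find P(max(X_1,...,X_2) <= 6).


P(max <= 6) = P(all X_i <= 6) = (P(X_1 <= 6))^2
= (6/6)^2 = 1^2 = 1

1


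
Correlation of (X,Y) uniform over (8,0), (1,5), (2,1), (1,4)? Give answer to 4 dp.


Cov(X,Y) = -4.7500, Var(X) = 8.5000, Var(Y) = 4.2500
rho = Cov/(sqrt(VarX)*sqrt(VarY)) = -0.7903

-0.7903


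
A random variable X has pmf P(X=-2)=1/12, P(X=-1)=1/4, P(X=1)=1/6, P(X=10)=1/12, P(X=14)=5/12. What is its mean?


E[X] = sum(x * P(x))
= -2*1/12 - 1*1/4 + 1*1/6 + 10*1/12 + 14*5/12
= 77/12

77/12


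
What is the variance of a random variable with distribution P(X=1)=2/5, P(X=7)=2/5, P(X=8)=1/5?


E[X] = 24/5, E[X^2] = 164/5
Var(X) = E[X^2] - (E[X])^2 = 164/5 - (24/5)^2 = 244/25

244/25


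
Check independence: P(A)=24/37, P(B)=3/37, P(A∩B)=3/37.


P(A)*P(B) = 24/37*3/37 = 72/1369
P(A∩B) = 3/37 != 72/1369, so not independent

No, A and B are not independent


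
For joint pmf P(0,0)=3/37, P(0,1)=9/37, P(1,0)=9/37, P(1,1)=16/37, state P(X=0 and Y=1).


Read from table: P(X=0, Y=1) = 9/37

9/37


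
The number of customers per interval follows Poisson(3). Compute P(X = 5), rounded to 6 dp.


P(X=5) = e^(-3) * 3^5 / 5!
≈ 0.04978706837 * 243 / 120
≈ 0.100819

0.100819


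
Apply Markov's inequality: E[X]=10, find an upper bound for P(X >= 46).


Markov: P(X >= a) <= E[X]/a
P(X >= 46) <= 10/46 = 5/23

5/23


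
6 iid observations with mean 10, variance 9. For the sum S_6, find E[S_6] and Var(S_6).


E[S_n] = n*mu = 6*10 = 60
Var(S_n) = n*sigma^2 = 6*9 = 54

E[S_6]=60, Var(S_6)=54


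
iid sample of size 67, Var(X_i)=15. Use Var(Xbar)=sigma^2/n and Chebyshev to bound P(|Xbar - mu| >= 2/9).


Var(Xbar) = Var(X)/n = 15/67
Chebyshev: P(|Xbar-mu| >= 2/9) <= Var(Xbar)/(2/9)^2 = (15/67)/(4/81) = 1215/268
Bound exceeds 1, so trivial bound: 1

1


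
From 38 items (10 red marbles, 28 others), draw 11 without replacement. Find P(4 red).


P(X=4) = C(10,4)*C(28,7) / C(38,11)
= 210*1184040 / 1203322288
= 248648400/1203322288 = 2220075/10743949

2220075/10743949


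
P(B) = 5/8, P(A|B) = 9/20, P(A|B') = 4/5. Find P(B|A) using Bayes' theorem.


P(A) = P(A|B)P(B) + P(A|B')P(B') = 9/20*5/8 + 4/5*3/8 = 93/160
P(B|A) = P(A|B)P(B)/P(A) = (9/32)/(93/160) = 15/31

15/31


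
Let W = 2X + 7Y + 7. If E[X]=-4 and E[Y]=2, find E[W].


E[2X + 7Y + 7] = 2*E[X] + 7*E[Y] + 7
= (2)*(-4) + (7)*(2) + (7)
= -8 + 14 + 7 = 13

13


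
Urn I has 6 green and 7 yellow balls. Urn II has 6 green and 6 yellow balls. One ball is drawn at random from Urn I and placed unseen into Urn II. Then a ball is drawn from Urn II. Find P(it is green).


P(transfer green) = 6/13; P(transfer yellow) = 7/13
If green transferred: Urn II has 7 green of 13, so P(green|green moved) = 7/13
If yellow transferred: Urn II has 6 green of 13, so P(green|yellow moved) = 6/13
By total probability: P(green) = 6/13*7/13 + 7/13*6/13 = 84/169

84/169


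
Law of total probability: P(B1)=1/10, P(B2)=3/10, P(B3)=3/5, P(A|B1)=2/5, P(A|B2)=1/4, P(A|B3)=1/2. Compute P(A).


P(A) = P(A|B1)P(B1) + P(A|B2)P(B2) + P(A|B3)P(B3)
= 2/5*1/10 + 1/4*3/10 + 1/2*3/5
= 1/25 + 3/40 + 3/10 = 83/200

83/200


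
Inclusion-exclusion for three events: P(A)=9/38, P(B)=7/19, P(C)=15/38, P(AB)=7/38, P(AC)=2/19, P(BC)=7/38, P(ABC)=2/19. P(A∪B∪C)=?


P(A∪B∪C) = P(A)+P(B)+P(C) - P(AB)-P(AC)-P(BC) + P(ABC)
= 9/38+7/19+15/38 - 7/38-2/19-7/38 + 2/19
= 12/19

12/19


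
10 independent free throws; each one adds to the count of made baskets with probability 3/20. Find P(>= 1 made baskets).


P(at least one) = 1 - P(none)
P(none) = (1 - 3/20)^10 = (17/20)^10 = 2015993900449/10240000000000
P(at least one) = 1 - 2015993900449/10240000000000 = 8224006099551/10240000000000

8224006099551/10240000000000


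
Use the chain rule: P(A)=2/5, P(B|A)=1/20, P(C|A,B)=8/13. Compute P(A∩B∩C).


P(A∩B∩C) = P(A) * P(B|A) * P(C|A∩B)
= 2/5 * 1/20 * 8/13
= 1/50 * 8/13 = 4/325

4/325


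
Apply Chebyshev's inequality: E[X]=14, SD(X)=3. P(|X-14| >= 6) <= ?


k = 6/3 = 2
Chebyshev: P(|X-mu| >= k*sigma) <= 1/k^2 = 1/2^2 = 1/4

1/4


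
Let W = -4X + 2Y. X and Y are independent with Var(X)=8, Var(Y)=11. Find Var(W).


Independence => Cov(X,Y)=0
Var(-4X + 2Y) = (-4)^2*Var(X) + 2^2*Var(Y)
= 16*8 + 4*11 = 172

172


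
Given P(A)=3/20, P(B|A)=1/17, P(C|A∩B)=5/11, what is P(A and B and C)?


P(A∩B∩C) = P(A) * P(B|A) * P(C|A∩B)
= 3/20 * 1/17 * 5/11
= 3/340 * 5/11 = 3/748

3/748


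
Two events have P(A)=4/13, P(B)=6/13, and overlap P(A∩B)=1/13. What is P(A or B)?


P(A∪B) = P(A) + P(B) - P(A∩B)
= 4/13 + 6/13 - 1/13 = 9/13

9/13


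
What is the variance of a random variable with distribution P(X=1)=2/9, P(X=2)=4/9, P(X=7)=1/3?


E[X] = 31/9, E[X^2] = 55/3
Var(X) = E[X^2] - (E[X])^2 = 55/3 - (31/9)^2 = 524/81

524/81


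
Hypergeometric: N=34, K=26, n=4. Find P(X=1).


P(X=1) = C(26,1)*C(8,3) / C(34,4)
= 26*56 / 46376
= 1456/46376 = 182/5797

182/5797


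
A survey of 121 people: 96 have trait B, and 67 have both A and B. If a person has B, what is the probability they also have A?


P(A|B) = P(A∩B)/P(B) = (67/121)/(96/121) = 67/96

67/96


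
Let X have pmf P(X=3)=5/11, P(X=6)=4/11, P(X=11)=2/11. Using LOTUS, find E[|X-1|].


E[|X-1|] = sum(g(x)*P(x))
= 2*5/11 + 5*4/11 + 10*2/11
= 50/11

50/11


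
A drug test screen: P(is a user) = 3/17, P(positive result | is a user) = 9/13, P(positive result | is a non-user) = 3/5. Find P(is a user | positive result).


P(A) = P(A|B)P(B) + P(A|B')P(B') = 9/13*3/17 + 3/5*14/17 = 681/1105
P(B|A) = P(A|B)P(B)/P(A) = (27/221)/(681/1105) = 45/227

45/227


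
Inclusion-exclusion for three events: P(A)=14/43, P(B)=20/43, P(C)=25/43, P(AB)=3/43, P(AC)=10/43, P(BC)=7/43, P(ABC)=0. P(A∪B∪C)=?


P(A∪B∪C) = P(A)+P(B)+P(C) - P(AB)-P(AC)-P(BC) + P(ABC)
= 14/43+20/43+25/43 - 3/43-10/43-7/43 + 0
= 39/43

39/43


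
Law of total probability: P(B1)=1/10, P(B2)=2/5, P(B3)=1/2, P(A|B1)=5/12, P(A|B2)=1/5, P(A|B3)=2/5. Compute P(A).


P(A) = P(A|B1)P(B1) + P(A|B2)P(B2) + P(A|B3)P(B3)
= 5/12*1/10 + 1/5*2/5 + 2/5*1/2
= 1/24 + 2/25 + 1/5 = 193/600

193/600


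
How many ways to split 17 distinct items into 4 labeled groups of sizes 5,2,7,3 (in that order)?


17! = 355687428096000
Denominator: 5!=120 * 2!=2 * 7!=5040 * 3!=6
Coefficient = 355687428096000 / 7257600 = 49008960

49008960


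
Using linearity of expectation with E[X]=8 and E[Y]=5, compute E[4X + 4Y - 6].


E[4X + 4Y - 6] = 4*E[X] + 4*E[Y] - 6
= (4)*(8) + (4)*(5) + (-6)
= 32 + 20 - 6 = 46

46


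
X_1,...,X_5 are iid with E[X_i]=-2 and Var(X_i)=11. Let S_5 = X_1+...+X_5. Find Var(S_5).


By independence, Var(S_n) = n*Var(X_1) = 5*11 = 55

55


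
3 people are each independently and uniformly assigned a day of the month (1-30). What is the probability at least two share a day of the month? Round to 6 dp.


P(all different) = prod((30-i)/30 for i=0..2) = 0.902222
P(at least one match) = 1 - 0.902222 = 0.097778

0.097778


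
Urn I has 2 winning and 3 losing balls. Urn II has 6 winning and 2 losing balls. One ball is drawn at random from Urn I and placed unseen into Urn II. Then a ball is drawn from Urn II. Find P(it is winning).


P(transfer winning) = 2/5; P(transfer losing) = 3/5
If winning transferred: Urn II has 7 winning of 9, so P(winning|winning moved) = 7/9
If losing transferred: Urn II has 6 winning of 9, so P(winning|losing moved) = 2/3
By total probability: P(winning) = 2/5*7/9 + 3/5*2/3 = 32/45

32/45


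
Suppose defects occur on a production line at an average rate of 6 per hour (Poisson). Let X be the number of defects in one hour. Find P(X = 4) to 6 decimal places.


P(X=4) = e^(-6) * 6^4 / 4!
≈ 0.002478752177 * 1296 / 24
≈ 0.133853

0.133853


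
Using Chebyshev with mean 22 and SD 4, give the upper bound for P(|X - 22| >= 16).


k = 16/4 = 4
Chebyshev: P(|X-mu| >= k*sigma) <= 1/k^2 = 1/4^2 = 1/16

1/16


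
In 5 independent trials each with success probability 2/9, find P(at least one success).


P(at least one) = 1 - P(none)
P(none) = (1 - 2/9)^5 = (7/9)^5 = 16807/59049
P(at least one) = 1 - 16807/59049 = 42242/59049

42242/59049


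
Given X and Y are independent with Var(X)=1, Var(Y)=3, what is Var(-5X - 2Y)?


Independence => Cov(X,Y)=0
Var(-5X - 2Y) = (-5)^2*Var(X) + (-2)^2*Var(Y)
= 25*1 + 4*3 = 37

37


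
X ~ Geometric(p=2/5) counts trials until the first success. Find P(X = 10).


P(X=10) = (1-p)^9 * p = (3/5)^9 * 2/5
= 19683/1953125 * 2/5 = 39366/9765625

39366/9765625


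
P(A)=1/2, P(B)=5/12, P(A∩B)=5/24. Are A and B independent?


P(A)*P(B) = 1/2*5/12 = 5/24
P(A∩B) = 5/24, which equals P(A)P(B), so independent

Yes, A and B are independent


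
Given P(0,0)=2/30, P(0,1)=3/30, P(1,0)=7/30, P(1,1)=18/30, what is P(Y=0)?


P(Y=0) = P(0,0)+P(1,0) = 2/30 + 7/30 = 9/30 = 3/10

3/10


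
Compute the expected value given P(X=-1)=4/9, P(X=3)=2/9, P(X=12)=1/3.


E[X] = sum(x * P(x))
= -1*4/9 + 3*2/9 + 12*1/3
= 38/9

38/9


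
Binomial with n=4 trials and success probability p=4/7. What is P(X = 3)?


P(X=3) = C(4,3) * p^3 * (1-p)^1
= 4 * 64/343 * 3/7
= 768/2401

768/2401


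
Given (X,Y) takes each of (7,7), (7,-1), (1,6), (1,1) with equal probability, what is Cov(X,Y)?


E[X]=4, E[Y]=13/4, E[XY]=49/4
Cov(X,Y) = E[XY] - E[X]E[Y] = 49/4 - 4*13/4 = -3/4

-3/4


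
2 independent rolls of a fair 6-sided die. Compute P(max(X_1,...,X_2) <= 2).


P(max <= 2) = P(all X_i <= 2) = (P(X_1 <= 2))^2
= (2/6)^2 = (1/3)^2 = 1/9

1/9


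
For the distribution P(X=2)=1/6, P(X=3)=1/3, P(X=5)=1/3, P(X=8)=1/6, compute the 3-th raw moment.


E[X^3] = sum(x^3 * P(x))
= 8*1/6 + 27*1/3 + 125*1/3 + 512*1/6
= 412/3

412/3


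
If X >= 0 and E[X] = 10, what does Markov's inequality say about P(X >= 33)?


Markov: P(X >= a) <= E[X]/a
P(X >= 33) <= 10/33

10/33


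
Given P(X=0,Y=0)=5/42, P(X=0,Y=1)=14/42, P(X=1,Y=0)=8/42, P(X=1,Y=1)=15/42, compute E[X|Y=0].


P(Y=0) = 13/42
E[X|Y=0] = (0*5 + 1*8)/13 = 8/13

8/13


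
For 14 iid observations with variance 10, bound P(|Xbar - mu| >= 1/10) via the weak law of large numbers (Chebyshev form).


Var(Xbar) = Var(X)/n = 10/14
Chebyshev: P(|Xbar-mu| >= 1/10) <= Var(Xbar)/(1/10)^2 = (5/7)/(1/100) = 500/7
Bound exceeds 1, so trivial bound: 1

1


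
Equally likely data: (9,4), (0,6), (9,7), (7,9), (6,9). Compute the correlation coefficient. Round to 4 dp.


Cov(X,Y) = -0.2000, Var(X) = 10.9600, Var(Y) = 3.6000
rho = Cov/(sqrt(VarX)*sqrt(VarY)) = -0.0318

-0.0318


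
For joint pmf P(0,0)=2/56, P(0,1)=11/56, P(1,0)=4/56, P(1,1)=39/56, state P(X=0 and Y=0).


Read from table: P(X=0, Y=0) = 2/56 = 1/28

1/28


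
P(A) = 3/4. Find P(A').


P(A') = 1 - P(A) = 1 - 3/4 = 1/4

1/4


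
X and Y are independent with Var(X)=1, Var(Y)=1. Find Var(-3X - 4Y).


Independence => Cov(X,Y)=0
Var(-3X - 4Y) = (-3)^2*Var(X) + (-4)^2*Var(Y)
= 9*1 + 16*1 = 25

25


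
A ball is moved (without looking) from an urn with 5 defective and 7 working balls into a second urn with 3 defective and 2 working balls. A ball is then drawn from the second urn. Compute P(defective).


P(transfer defective) = 5/12; P(transfer working) = 7/12
If defective transferred: Urn II has 4 defective of 6, so P(defective|defective moved) = 2/3
If working transferred: Urn II has 3 defective of 6, so P(defective|working moved) = 1/2
By total probability: P(defective) = 5/12*2/3 + 7/12*1/2 = 41/72

41/72


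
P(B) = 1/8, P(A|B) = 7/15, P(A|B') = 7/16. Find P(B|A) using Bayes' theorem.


P(A) = P(A|B)P(B) + P(A|B')P(B') = 7/15*1/8 + 7/16*7/8 = 847/1920
P(B|A) = P(A|B)P(B)/P(A) = (7/120)/(847/1920) = 16/121

16/121


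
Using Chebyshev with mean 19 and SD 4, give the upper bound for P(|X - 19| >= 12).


k = 12/4 = 3
Chebyshev: P(|X-mu| >= k*sigma) <= 1/k^2 = 1/3^2 = 1/9

1/9


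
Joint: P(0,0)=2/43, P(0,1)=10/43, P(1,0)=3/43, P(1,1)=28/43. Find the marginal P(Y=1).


P(Y=1) = P(0,1)+P(1,1) = 10/43 + 28/43 = 38/43

38/43


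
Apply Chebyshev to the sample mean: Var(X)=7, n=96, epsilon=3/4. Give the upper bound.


Var(Xbar) = Var(X)/n = 7/96
Chebyshev: P(|Xbar-mu| >= 3/4) <= Var(Xbar)/(3/4)^2 = (7/96)/(9/16) = 7/54

7/54


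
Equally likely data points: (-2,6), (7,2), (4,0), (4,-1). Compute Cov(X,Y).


E[X]=13/4, E[Y]=7/4, E[XY]=-1/2
Cov(X,Y) = E[XY] - E[X]E[Y] = -1/2 - 13/4*7/4 = -99/16

-99/16


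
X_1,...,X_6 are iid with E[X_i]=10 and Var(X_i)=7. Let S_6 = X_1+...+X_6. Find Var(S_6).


By independence, Var(S_n) = n*Var(X_1) = 6*7 = 42

42


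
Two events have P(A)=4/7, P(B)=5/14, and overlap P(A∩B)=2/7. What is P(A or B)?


P(A∪B) = P(A) + P(B) - P(A∩B)
= 4/7 + 5/14 - 2/7 = 9/14

9/14


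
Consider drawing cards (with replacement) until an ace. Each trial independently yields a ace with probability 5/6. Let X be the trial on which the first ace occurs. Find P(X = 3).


P(X=3) = (1-p)^2 * p = (1/6)^2 * 5/6
= 1/36 * 5/6 = 5/216

5/216


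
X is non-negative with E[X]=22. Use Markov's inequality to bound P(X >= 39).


Markov: P(X >= a) <= E[X]/a
P(X >= 39) <= 22/39

22/39


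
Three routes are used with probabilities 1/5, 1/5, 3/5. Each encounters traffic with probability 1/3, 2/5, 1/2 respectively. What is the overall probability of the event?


P(A) = P(A|B1)P(B1) + P(A|B2)P(B2) + P(A|B3)P(B3)
= 1/3*1/5 + 2/5*1/5 + 1/2*3/5
= 1/15 + 2/25 + 3/10 = 67/150

67/150


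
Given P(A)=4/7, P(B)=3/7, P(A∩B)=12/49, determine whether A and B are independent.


P(A)*P(B) = 4/7*3/7 = 12/49
P(A∩B) = 12/49, which equals P(A)P(B), so independent

Yes, A and B are independent


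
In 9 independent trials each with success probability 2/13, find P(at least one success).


P(at least one) = 1 - P(none)
P(none) = (1 - 2/13)^9 = (11/13)^9 = 2357947691/10604499373
P(at least one) = 1 - 2357947691/10604499373 = 8246551682/10604499373

8246551682/10604499373


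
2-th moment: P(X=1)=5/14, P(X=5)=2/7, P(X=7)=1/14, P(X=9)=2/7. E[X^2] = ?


E[X^2] = sum(x^2 * P(x))
= 1*5/14 + 25*2/7 + 49*1/14 + 81*2/7
= 239/7

239/7


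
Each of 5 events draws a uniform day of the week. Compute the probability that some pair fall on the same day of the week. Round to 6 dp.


P(all different) = prod((7-i)/7 for i=0..4) = 0.149938
P(at least one match) = 1 - 0.149938 = 0.850062

0.850062


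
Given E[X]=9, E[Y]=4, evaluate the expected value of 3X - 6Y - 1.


E[3X - 6Y - 1] = 3*E[X] - 6*E[Y] - 1
= (3)*(9) + (-6)*(4) + (-1)
= 27 - 24 - 1 = 2

2


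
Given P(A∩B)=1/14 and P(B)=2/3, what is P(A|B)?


P(A|B) = P(A∩B)/P(B) = (6/84)/(56/84) = 6/56 = 3/28

3/28


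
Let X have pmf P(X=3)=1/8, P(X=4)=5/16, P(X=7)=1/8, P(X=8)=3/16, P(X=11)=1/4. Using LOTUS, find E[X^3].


E[X^3] = sum(g(x)*P(x))
= 27*1/8 + 64*5/16 + 343*1/8 + 512*3/16 + 1331*1/4
= 495

495


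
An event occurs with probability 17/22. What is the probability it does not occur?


P(A') = 1 - P(A) = 1 - 17/22 = 5/22

5/22


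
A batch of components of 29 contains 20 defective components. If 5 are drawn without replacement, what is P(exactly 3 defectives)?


P(X=3) = C(20,3)*C(9,2) / C(29,5)
= 1140*36 / 118755
= 41040/118755 = 912/2639

912/2639


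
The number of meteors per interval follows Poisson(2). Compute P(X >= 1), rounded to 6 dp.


P(X>=1) = 1 - P(X<=0) = 1 - (e^(-2)*2^0/0!)
≈ 1 - 0.1353352832 = 0.8646647168
≈ 0.864665

0.864665


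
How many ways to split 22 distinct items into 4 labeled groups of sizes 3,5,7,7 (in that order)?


22! = 1124000727777607680000
Denominator: 3!=6 * 5!=120 * 7!=5040 * 7!=5040
Coefficient = 1124000727777607680000 / 18289152000 = 61457235840

61457235840


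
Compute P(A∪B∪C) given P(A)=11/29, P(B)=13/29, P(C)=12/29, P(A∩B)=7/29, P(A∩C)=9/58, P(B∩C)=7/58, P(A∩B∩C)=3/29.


P(A∪B∪C) = P(A)+P(B)+P(C) - P(AB)-P(AC)-P(BC) + P(ABC)
= 11/29+13/29+12/29 - 7/29-9/58-7/58 + 3/29
= 24/29

24/29


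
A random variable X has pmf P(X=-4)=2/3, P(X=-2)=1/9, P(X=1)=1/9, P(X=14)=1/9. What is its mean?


E[X] = sum(x * P(x))
= -4*2/3 - 2*1/9 + 1*1/9 + 14*1/9
= -11/9

-11/9


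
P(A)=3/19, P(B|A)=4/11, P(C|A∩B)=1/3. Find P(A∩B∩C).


P(A∩B∩C) = P(A) * P(B|A) * P(C|A∩B)
= 3/19 * 4/11 * 1/3
= 12/209 * 1/3 = 4/209

4/209


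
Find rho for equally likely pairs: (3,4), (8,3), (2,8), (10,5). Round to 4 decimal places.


Cov(X,Y) = -3.2500, Var(X) = 11.1875, Var(Y) = 3.5000
rho = Cov/(sqrt(VarX)*sqrt(VarY)) = -0.5194

-0.5194


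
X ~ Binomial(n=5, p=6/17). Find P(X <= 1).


P(X<=1) = P(X=0) + P(X=1)
= 161051/1419857 + 439230/1419857
= 600281/1419857

600281/1419857


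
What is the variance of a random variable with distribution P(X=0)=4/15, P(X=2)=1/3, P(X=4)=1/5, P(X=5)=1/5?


E[X] = 37/15, E[X^2] = 143/15
Var(X) = E[X^2] - (E[X])^2 = 143/15 - (37/15)^2 = 776/225

776/225


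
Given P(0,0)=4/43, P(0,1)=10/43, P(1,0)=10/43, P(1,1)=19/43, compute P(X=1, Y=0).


Read from table: P(X=1, Y=0) = 10/43

10/43


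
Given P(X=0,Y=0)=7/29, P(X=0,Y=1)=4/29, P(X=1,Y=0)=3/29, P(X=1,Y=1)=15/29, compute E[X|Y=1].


P(Y=1) = 19/29
E[X|Y=1] = (0*4 + 1*15)/19 = 15/19

15/19


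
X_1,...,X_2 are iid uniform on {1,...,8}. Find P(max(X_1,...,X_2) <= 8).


P(max <= 8) = P(all X_i <= 8) = (P(X_1 <= 8))^2
= (8/8)^2 = 1^2 = 1

1


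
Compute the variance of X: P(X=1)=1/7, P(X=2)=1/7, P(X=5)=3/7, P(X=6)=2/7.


E[X] = 30/7, E[X^2] = 152/7
Var(X) = E[X^2] - (E[X])^2 = 152/7 - (30/7)^2 = 164/49

164/49


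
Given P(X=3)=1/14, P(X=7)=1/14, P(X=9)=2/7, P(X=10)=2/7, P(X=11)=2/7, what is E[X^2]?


E[X^2] = sum(g(x)*P(x))
= 9*1/14 + 49*1/14 + 81*2/7 + 100*2/7 + 121*2/7
= 633/7

633/7


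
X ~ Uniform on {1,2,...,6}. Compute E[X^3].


E[X^3] = (1/6) * sum(x^3 for x=1..6)
= 441/6 = 147/2

147/2


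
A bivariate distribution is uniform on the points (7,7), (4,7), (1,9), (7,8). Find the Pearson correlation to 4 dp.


Cov(X,Y) = -1.3125, Var(X) = 6.1875, Var(Y) = 0.6875
rho = Cov/(sqrt(VarX)*sqrt(VarY)) = -0.6364

-0.6364


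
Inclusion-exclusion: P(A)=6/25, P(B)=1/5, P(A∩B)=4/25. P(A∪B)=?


P(A∪B) = P(A) + P(B) - P(A∩B)
= 6/25 + 1/5 - 4/25 = 7/25

7/25


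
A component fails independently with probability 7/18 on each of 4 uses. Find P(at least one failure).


P(at least one) = 1 - P(none)
P(none) = (1 - 7/18)^4 = (11/18)^4 = 14641/104976
P(at least one) = 1 - 14641/104976 = 90335/104976

90335/104976


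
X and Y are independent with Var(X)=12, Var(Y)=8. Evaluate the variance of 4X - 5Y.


Independence => Cov(X,Y)=0
Var(4X - 5Y) = 4^2*Var(X) + (-5)^2*Var(Y)
= 16*12 + 25*8 = 392

392


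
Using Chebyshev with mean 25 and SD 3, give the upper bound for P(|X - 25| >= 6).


k = 6/3 = 2
Chebyshev: P(|X-mu| >= k*sigma) <= 1/k^2 = 1/2^2 = 1/4

1/4


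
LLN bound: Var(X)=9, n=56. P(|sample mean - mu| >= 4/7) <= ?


Var(Xbar) = Var(X)/n = 9/56
Chebyshev: P(|Xbar-mu| >= 4/7) <= Var(Xbar)/(4/7)^2 = (9/56)/(16/49) = 63/128

63/128


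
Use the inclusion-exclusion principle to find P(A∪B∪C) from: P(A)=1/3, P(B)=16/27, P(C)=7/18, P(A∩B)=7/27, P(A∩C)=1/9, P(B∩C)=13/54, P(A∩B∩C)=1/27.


P(A∪B∪C) = P(A)+P(B)+P(C) - P(AB)-P(AC)-P(BC) + P(ABC)
= 1/3+16/27+7/18 - 7/27-1/9-13/54 + 1/27
= 20/27

20/27


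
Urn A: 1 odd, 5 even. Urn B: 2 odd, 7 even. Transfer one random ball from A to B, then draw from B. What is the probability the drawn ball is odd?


P(transfer odd) = 1/6; P(transfer even) = 5/6
If odd transferred: Urn II has 3 odd of 10, so P(odd|odd moved) = 3/10
If even transferred: Urn II has 2 odd of 10, so P(odd|even moved) = 1/5
By total probability: P(odd) = 1/6*3/10 + 5/6*1/5 = 13/60

13/60


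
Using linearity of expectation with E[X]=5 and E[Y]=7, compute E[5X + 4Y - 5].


E[5X + 4Y - 5] = 5*E[X] + 4*E[Y] - 5
= (5)*(5) + (4)*(7) + (-5)
= 25 + 28 - 5 = 48

48


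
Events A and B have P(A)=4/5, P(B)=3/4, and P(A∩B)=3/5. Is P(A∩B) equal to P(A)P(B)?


P(A)*P(B) = 4/5*3/4 = 3/5
P(A∩B) = 3/5, which equals P(A)P(B), so independent

Yes, A and B are independent


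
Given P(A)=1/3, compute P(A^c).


P(A') = 1 - P(A) = 1 - 1/3 = 2/3

2/3


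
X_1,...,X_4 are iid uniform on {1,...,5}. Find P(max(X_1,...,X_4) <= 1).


P(max <= 1) = P(all X_i <= 1) = (P(X_1 <= 1))^4
= (1/5)^4 = 1/625

1/625


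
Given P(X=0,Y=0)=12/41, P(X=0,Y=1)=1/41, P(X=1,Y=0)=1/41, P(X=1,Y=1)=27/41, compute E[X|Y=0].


P(Y=0) = 13/41
E[X|Y=0] = (0*12 + 1*1)/13 = 1/13

1/13


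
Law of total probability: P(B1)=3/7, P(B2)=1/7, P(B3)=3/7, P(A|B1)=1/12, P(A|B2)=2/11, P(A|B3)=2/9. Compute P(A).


P(A) = P(A|B1)P(B1) + P(A|B2)P(B2) + P(A|B3)P(B3)
= 1/12*3/7 + 2/11*1/7 + 2/9*3/7
= 1/28 + 2/77 + 2/21 = 145/924

145/924


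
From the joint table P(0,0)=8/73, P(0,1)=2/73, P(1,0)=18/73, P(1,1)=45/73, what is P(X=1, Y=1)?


Read from table: P(X=1, Y=1) = 45/73

45/73


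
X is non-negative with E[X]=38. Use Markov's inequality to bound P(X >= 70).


Markov: P(X >= a) <= E[X]/a
P(X >= 70) <= 38/70 = 19/35

19/35


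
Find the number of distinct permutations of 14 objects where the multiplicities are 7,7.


14! = 87178291200
Denominator: 7!=5040 * 7!=5040
Coefficient = 87178291200 / 25401600 = 3432

3432


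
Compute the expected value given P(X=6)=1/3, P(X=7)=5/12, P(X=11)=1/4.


E[X] = sum(x * P(x))
= 6*1/3 + 7*5/12 + 11*1/4
= 23/3

23/3


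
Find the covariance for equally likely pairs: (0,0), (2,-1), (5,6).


E[X]=7/3, E[Y]=5/3, E[XY]=28/3
Cov(X,Y) = E[XY] - E[X]E[Y] = 28/3 - 7/3*5/3 = 49/9

49/9


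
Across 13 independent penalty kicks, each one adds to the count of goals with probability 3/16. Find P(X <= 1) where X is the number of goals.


P(X<=1) = P(X=0) + P(X=1)
= 302875106592253/4503599627370496 + 908625319776759/4503599627370496
= 302875106592253/1125899906842624

302875106592253/1125899906842624


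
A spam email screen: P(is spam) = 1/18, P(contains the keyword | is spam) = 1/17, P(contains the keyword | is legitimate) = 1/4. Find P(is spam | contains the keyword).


P(A) = P(A|B)P(B) + P(A|B')P(B') = 1/17*1/18 + 1/4*17/18 = 293/1224
P(B|A) = P(A|B)P(B)/P(A) = (1/306)/(293/1224) = 4/293

4/293


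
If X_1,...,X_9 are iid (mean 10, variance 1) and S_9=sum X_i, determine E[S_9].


E[S_n] = n*E[X_1] = 9*10 = 90

90


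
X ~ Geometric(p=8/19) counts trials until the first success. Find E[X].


For geometric (trials until first success), E[X] = 1/p = 1/(8/19) = 19/8

19/8


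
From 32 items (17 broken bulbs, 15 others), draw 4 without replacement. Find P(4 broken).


P(X=4) = C(17,4)*C(15,0) / C(32,4)
= 2380*1 / 35960
= 2380/35960 = 119/1798

119/1798


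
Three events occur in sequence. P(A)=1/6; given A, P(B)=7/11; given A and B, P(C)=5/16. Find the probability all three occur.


P(A∩B∩C) = P(A) * P(B|A) * P(C|A∩B)
= 1/6 * 7/11 * 5/16
= 7/66 * 5/16 = 35/1056

35/1056


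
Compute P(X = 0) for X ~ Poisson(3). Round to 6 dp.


P(X=0) = e^(-3) * 3^0 / 0!
≈ 0.04978706837 * 1 / 1
≈ 0.049787

0.049787


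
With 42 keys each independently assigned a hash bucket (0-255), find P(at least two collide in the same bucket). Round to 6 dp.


P(all different) = prod((256-i)/256 for i=0..41) = 0.028400
P(at least one match) = 1 - 0.028400 = 0.971600

0.971600


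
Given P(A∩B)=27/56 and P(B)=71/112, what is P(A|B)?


P(A|B) = P(A∩B)/P(B) = (54/112)/(71/112) = 54/71

54/71


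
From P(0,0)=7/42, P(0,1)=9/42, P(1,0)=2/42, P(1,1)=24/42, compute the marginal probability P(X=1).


P(X=1) = P(1,0)+P(1,1) = 2/42 + 24/42 = 26/42 = 13/21

13/21


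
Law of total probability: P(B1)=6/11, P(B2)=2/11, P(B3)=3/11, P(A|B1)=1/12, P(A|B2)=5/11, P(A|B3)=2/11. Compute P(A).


P(A) = P(A|B1)P(B1) + P(A|B2)P(B2) + P(A|B3)P(B3)
= 1/12*6/11 + 5/11*2/11 + 2/11*3/11
= 1/22 + 10/121 + 6/121 = 43/242

43/242


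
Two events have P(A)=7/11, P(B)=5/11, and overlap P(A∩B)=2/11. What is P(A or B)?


P(A∪B) = P(A) + P(B) - P(A∩B)
= 7/11 + 5/11 - 2/11 = 10/11

10/11


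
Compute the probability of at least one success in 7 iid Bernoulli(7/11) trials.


P(at least one) = 1 - P(none)
P(none) = (1 - 7/11)^7 = (4/11)^7 = 16384/19487171
P(at least one) = 1 - 16384/19487171 = 19470787/19487171

19470787/19487171


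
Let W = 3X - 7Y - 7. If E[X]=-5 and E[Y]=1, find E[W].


E[3X - 7Y - 7] = 3*E[X] - 7*E[Y] - 7
= (3)*(-5) + (-7)*(1) + (-7)
= -15 - 7 - 7 = -29

-29


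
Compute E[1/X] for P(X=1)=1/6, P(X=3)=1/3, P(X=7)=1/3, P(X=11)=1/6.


E[1/X] = sum(g(x)*P(x))
= 1*1/6 + 1/3*1/3 + 1/7*1/3 + 1/11*1/6
= 236/693

236/693


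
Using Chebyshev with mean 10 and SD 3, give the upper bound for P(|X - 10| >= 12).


k = 12/3 = 4
Chebyshev: P(|X-mu| >= k*sigma) <= 1/k^2 = 1/4^2 = 1/16

1/16


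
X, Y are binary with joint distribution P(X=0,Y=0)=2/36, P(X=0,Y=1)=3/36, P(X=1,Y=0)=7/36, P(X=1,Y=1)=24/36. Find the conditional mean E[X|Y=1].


P(Y=1) = 27/36
E[X|Y=1] = (0*3 + 1*24)/27 = 24/27 = 8/9

8/9


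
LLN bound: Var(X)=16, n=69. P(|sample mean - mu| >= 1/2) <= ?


Var(Xbar) = Var(X)/n = 16/69
Chebyshev: P(|Xbar-mu| >= 1/2) <= Var(Xbar)/(1/2)^2 = (16/69)/(1/4) = 64/69

64/69


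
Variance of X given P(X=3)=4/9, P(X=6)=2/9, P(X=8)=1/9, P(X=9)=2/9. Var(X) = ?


E[X] = 50/9, E[X^2] = 334/9
Var(X) = E[X^2] - (E[X])^2 = 334/9 - (50/9)^2 = 506/81

506/81


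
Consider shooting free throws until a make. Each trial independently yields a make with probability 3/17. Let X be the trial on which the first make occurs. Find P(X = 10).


P(X=10) = (1-p)^9 * p = (14/17)^9 * 3/17
= 20661046784/118587876497 * 3/17 = 61983140352/2015993900449

61983140352/2015993900449


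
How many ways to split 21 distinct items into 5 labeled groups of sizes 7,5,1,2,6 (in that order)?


21! = 51090942171709440000
Denominator: 7!=5040 * 5!=120 * 1!=1 * 2!=2 * 6!=720
Coefficient = 51090942171709440000 / 870912000 = 58663725120

58663725120


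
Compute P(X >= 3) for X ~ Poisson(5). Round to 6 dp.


P(X>=3) = 1 - P(X<=2) = 1 - (e^(-5)*5^0/0! + e^(-5)*5^1/1! + e^(-5)*5^2/2!)
≈ 1 - (0.0067379470 + 0.0336897350 + 0.0842243375)
= 1 - 0.1246520195 = 0.8753479805
≈ 0.875348

0.875348


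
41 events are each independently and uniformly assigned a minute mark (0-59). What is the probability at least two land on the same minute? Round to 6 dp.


P(all different) = prod((60-i)/60 for i=0..40) = 0.000000
P(at least one match) = 1 - 0.000000 = 1.000000

1.000000


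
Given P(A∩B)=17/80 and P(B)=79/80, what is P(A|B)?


P(A|B) = P(A∩B)/P(B) = (17/80)/(79/80) = 17/79

17/79


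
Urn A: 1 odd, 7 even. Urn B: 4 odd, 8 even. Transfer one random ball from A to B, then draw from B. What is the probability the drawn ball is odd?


P(transfer odd) = 1/8; P(transfer even) = 7/8
If odd transferred: Urn II has 5 odd of 13, so P(odd|odd moved) = 5/13
If even transferred: Urn II has 4 odd of 13, so P(odd|even moved) = 4/13
By total probability: P(odd) = 1/8*5/13 + 7/8*4/13 = 33/104

33/104


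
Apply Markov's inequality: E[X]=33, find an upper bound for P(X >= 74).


Markov: P(X >= a) <= E[X]/a
P(X >= 74) <= 33/74

33/74


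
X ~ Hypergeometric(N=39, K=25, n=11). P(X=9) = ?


P(X=9) = C(25,9)*C(14,2) / C(39,11)
= 2042975*91 / 1676056044
= 185910725/1676056044 = 44275/399156

44275/399156


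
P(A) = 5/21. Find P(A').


P(A') = 1 - P(A) = 1 - 5/21 = 16/21

16/21


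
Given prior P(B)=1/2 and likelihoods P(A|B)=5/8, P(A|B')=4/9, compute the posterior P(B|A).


P(A) = P(A|B)P(B) + P(A|B')P(B') = 5/8*1/2 + 4/9*1/2 = 77/144
P(B|A) = P(A|B)P(B)/P(A) = (5/16)/(77/144) = 45/77

45/77


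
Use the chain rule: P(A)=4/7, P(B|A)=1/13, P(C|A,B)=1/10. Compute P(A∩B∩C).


P(A∩B∩C) = P(A) * P(B|A) * P(C|A∩B)
= 4/7 * 1/13 * 1/10
= 4/91 * 1/10 = 2/455

2/455


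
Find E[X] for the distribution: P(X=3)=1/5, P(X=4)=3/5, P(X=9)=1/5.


E[X] = sum(x * P(x))
= 3*1/5 + 4*3/5 + 9*1/5
= 24/5

24/5


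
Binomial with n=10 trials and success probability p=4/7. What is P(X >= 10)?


P(X>=10) = P(X=10)
= 1048576/282475249
= 1048576/282475249

1048576/282475249


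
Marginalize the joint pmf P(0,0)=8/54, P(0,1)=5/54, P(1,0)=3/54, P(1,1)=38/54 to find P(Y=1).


P(Y=1) = P(0,1)+P(1,1) = 5/54 + 38/54 = 43/54

43/54


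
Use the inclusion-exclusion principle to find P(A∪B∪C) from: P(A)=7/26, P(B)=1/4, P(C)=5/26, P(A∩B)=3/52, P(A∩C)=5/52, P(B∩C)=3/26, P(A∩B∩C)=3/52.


P(A∪B∪C) = P(A)+P(B)+P(C) - P(AB)-P(AC)-P(BC) + P(ABC)
= 7/26+1/4+5/26 - 3/52-5/52-3/26 + 3/52
= 1/2

1/2


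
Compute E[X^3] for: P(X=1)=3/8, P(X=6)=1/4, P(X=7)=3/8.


E[X^3] = sum(x^3 * P(x))
= 1*3/8 + 216*1/4 + 343*3/8
= 183

183


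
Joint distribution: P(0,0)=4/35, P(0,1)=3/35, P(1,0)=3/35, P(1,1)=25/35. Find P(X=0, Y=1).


Read from table: P(X=0, Y=1) = 3/35

3/35


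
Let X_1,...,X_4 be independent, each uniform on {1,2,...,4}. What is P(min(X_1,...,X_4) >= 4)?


P(min >= 4) = P(all X_i >= 4) = (P(X_1 >= 4))^4
= (1/4)^4 = 1/256

1/256


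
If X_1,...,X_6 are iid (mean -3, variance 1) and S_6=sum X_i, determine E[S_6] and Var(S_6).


E[S_n] = n*mu = 6*-3 = -18
Var(S_n) = n*sigma^2 = 6*1 = 6

E[S_6]=-18, Var(S_6)=6


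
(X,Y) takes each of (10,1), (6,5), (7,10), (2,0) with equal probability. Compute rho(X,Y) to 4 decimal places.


Cov(X,Y) = 2.5000, Var(X) = 8.1875, Var(Y) = 15.5000
rho = Cov/(sqrt(VarX)*sqrt(VarY)) = 0.2219

0.2219


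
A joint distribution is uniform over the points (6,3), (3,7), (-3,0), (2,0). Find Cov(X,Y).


E[X]=2, E[Y]=5/2, E[XY]=39/4
Cov(X,Y) = E[XY] - E[X]E[Y] = 39/4 - 2*5/2 = 19/4

19/4


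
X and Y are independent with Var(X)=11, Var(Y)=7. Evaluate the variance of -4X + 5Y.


Independence => Cov(X,Y)=0
Var(-4X + 5Y) = (-4)^2*Var(X) + 5^2*Var(Y)
= 16*11 + 25*7 = 351

351


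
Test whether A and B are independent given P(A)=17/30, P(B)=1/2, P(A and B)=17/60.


P(A)*P(B) = 17/30*1/2 = 17/60
P(A∩B) = 17/60, which equals P(A)P(B), so independent

Yes, A and B are independent


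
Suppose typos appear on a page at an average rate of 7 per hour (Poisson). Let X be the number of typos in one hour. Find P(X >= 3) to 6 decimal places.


P(X>=3) = 1 - P(X<=2) = 1 - (e^(-7)*7^0/0! + e^(-7)*7^1/1! + e^(-7)*7^2/2!)
≈ 1 - (0.0009118820 + 0.0063831738 + 0.0223411082)
= 1 - 0.0296361640 = 0.9703638360
≈ 0.970364

0.970364


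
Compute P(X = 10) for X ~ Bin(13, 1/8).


P(X=10) = C(13,10) * p^10 * (1-p)^3
= 286 * 1/1073741824 * 343/512
= 49049/274877906944

49049/274877906944


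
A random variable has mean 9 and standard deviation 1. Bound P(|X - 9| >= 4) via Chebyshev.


k = 4/1 = 4
Chebyshev: P(|X-mu| >= k*sigma) <= 1/k^2 = 1/4^2 = 1/16

1/16


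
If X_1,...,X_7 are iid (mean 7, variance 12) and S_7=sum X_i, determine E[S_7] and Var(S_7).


E[S_n] = n*mu = 7*7 = 49
Var(S_n) = n*sigma^2 = 7*12 = 84

E[S_7]=49, Var(S_7)=84


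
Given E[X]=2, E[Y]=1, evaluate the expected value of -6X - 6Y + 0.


E[-6X - 6Y + 0] = -6*E[X] - 6*E[Y] + 0
= (-6)*(2) + (-6)*(1) + (0)
= -12 - 6 + 0 = -18

-18


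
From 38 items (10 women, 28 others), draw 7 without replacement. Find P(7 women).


P(X=7) = C(10,7)*C(28,0) / C(38,7)
= 120*1 / 12620256
= 120/12620256 = 5/525844

5/525844


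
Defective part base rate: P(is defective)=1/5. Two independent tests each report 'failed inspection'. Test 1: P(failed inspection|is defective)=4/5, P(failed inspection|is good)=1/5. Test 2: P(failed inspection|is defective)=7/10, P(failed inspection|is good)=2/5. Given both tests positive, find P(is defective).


After test 1: P(+) = 4/5*1/5 + 1/5*4/5 = 8/25
P(B|+) = (4/25)/(8/25) = 1/2
After test 2 (use post1 as new prior): P(+) = 7/10*1/2 + 2/5*1/2 = 11/20
P(B|+,+) = (7/20)/(11/20) = 7/11

7/11


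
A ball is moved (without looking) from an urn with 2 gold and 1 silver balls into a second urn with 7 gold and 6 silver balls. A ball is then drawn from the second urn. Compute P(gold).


P(transfer gold) = 2/3; P(transfer silver) = 1/3
If gold transferred: Urn II has 8 gold of 14, so P(gold|gold moved) = 4/7
If silver transferred: Urn II has 7 gold of 14, so P(gold|silver moved) = 1/2
By total probability: P(gold) = 2/3*4/7 + 1/3*1/2 = 23/42

23/42


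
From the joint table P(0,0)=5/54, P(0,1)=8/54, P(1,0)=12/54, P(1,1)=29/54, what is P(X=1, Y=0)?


Read from table: P(X=1, Y=0) = 12/54 = 2/9

2/9


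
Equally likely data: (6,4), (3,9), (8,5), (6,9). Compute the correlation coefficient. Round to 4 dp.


Cov(X,Y) = -2.5625, Var(X) = 3.1875, Var(Y) = 5.1875
rho = Cov/(sqrt(VarX)*sqrt(VarY)) = -0.6302

-0.6302


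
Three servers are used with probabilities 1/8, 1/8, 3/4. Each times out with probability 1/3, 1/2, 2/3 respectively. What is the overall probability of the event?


P(A) = P(A|B1)P(B1) + P(A|B2)P(B2) + P(A|B3)P(B3)
= 1/3*1/8 + 1/2*1/8 + 2/3*3/4
= 1/24 + 1/16 + 1/2 = 29/48

29/48


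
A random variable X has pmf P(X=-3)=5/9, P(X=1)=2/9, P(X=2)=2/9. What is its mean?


E[X] = sum(x * P(x))
= -3*5/9 + 1*2/9 + 2*2/9
= -1

-1


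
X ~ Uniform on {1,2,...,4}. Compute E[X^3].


E[X^3] = (1/4) * sum(x^3 for x=1..4)
= 100/4 = 25

25


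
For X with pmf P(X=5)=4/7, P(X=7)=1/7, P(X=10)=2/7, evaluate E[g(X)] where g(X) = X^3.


E[X^3] = sum(g(x)*P(x))
= 125*4/7 + 343*1/7 + 1000*2/7
= 2843/7

2843/7


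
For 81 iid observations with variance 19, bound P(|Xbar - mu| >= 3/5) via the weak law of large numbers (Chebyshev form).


Var(Xbar) = Var(X)/n = 19/81
Chebyshev: P(|Xbar-mu| >= 3/5) <= Var(Xbar)/(3/5)^2 = (19/81)/(9/25) = 475/729

475/729


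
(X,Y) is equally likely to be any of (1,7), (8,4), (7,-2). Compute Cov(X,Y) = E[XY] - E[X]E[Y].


E[X]=16/3, E[Y]=3, E[XY]=25/3
Cov(X,Y) = E[XY] - E[X]E[Y] = 25/3 - 16/3*3 = -23/3

-23/3


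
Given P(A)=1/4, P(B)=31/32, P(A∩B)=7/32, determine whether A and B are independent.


P(A)*P(B) = 1/4*31/32 = 31/128
P(A∩B) = 7/32 != 31/128, so not independent

No, A and B are not independent


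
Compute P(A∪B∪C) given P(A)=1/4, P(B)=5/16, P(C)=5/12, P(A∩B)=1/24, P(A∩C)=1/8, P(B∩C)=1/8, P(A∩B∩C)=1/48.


P(A∪B∪C) = P(A)+P(B)+P(C) - P(AB)-P(AC)-P(BC) + P(ABC)
= 1/4+5/16+5/12 - 1/24-1/8-1/8 + 1/48
= 17/24

17/24


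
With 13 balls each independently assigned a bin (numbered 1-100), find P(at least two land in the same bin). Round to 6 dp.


P(all different) = prod((100-i)/100 for i=0..12) = 0.442775
P(at least one match) = 1 - 0.442775 = 0.557225

0.557225


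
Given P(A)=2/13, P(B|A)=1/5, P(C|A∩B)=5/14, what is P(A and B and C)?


P(A∩B∩C) = P(A) * P(B|A) * P(C|A∩B)
= 2/13 * 1/5 * 5/14
= 2/65 * 5/14 = 1/91

1/91


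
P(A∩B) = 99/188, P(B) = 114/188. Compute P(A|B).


P(A|B) = P(A∩B)/P(B) = (99/188)/(114/188) = 99/114 = 33/38

33/38


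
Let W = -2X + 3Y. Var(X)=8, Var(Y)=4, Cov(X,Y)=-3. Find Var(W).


Var(-2X + 3Y) = (-2)^2*Var(X) + 3^2*Var(Y) + 2*(-2)*3*Cov(X,Y)
= 4*8 + 9*4 - 12*(-3)
= 32 + 36 + 36 = 104

104


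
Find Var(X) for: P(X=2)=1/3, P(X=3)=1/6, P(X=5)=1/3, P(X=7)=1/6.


E[X] = 4, E[X^2] = 58/3
Var(X) = E[X^2] - (E[X])^2 = 58/3 - (4)^2 = 10/3

10/3


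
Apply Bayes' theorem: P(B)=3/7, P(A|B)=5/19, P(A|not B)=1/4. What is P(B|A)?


P(A) = P(A|B)P(B) + P(A|B')P(B') = 5/19*3/7 + 1/4*4/7 = 34/133
P(B|A) = P(A|B)P(B)/P(A) = (15/133)/(34/133) = 15/34

15/34


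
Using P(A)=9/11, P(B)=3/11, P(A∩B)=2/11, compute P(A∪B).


P(A∪B) = P(A) + P(B) - P(A∩B)
= 9/11 + 3/11 - 2/11 = 10/11

10/11


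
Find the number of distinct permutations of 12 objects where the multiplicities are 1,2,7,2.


12! = 479001600
Denominator: 1!=1 * 2!=2 * 7!=5040 * 2!=2
Coefficient = 479001600 / 20160 = 23760

23760


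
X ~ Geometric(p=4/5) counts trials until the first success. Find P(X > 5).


P(X > 5) = P(first 5 trials all fail) = (1-p)^5 = (1/5)^5 = 1/3125

1/3125


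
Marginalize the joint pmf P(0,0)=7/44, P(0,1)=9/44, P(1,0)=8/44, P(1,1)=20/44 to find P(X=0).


P(X=0) = P(0,0)+P(0,1) = 7/44 + 9/44 = 16/44 = 4/11

4/11


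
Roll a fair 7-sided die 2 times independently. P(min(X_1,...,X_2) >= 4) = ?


P(min >= 4) = P(all X_i >= 4) = (P(X_1 >= 4))^2
= (4/7)^2 = 16/49

16/49


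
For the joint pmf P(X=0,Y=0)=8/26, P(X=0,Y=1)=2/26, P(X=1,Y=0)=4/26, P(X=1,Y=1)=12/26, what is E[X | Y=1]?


P(Y=1) = 14/26
E[X|Y=1] = (0*2 + 1*12)/14 = 12/14 = 6/7

6/7


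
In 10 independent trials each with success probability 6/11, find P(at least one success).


P(at least one) = 1 - P(none)
P(none) = (1 - 6/11)^10 = (5/11)^10 = 9765625/25937424601
P(at least one) = 1 - 9765625/25937424601 = 25927658976/25937424601

25927658976/25937424601


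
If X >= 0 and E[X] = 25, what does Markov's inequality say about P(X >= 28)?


Markov: P(X >= a) <= E[X]/a
P(X >= 28) <= 25/28

25/28


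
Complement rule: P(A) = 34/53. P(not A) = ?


P(A') = 1 - P(A) = 1 - 34/53 = 19/53

19/53


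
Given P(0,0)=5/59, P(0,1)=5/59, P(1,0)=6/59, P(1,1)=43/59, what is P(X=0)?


P(X=0) = P(0,0)+P(0,1) = 5/59 + 5/59 = 10/59

10/59
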